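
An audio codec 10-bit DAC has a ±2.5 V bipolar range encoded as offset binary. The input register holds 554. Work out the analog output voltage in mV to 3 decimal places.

LSB = 5 V / 2^10 = 4.883 mV.
V_out = (−2.5) + 554 × 0.00488281 V = 0.205078 V.
= 205.078 mV.

205.078 mV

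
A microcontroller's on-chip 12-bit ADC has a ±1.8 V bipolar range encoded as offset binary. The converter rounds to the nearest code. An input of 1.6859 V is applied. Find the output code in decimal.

With 4096 levels over 3.6 V, one step is 0.879 mV.
(1.6859 − (−1.8)) / 0.000878906 = 3966.180 LSBs.
round(3966.180) = 3966.

code 3966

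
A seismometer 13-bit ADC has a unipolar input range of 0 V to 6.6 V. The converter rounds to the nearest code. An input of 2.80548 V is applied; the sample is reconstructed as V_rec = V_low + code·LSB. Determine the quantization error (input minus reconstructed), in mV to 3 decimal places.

Step size: 6.6 V ÷ 2^13 = 0.806 mV.
(V_in − V_low)/LSB = (2.80548 − 0)/0.000805664 = 3482.1958 → code 3482 (round).
Reconstructed: 2.8053223 V.
V_in − V_rec = 0.000157734 V = 0.158 mV.

0.158 mV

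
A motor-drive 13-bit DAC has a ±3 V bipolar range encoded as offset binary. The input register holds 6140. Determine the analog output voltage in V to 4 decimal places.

1.4971 V

LSB = 6 V / 2^13 = 0.732 mV.
V_out = (−3) + 6140 × 0.000732422 V = 1.49707 V.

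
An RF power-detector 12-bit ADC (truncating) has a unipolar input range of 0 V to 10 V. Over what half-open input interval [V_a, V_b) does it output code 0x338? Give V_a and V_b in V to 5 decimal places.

LSB = 10/2^12 = 2.441 mV.
Code 0x338 = 824 decimal.
V_a = V_low + 824·LSB = 2.01172 V; V_b = V_low + 825·LSB = 2.01416 V.

[2.01172 V, 2.01416 V)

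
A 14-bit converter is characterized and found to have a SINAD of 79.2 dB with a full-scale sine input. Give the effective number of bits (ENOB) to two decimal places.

12.86 bits

ENOB = (SINAD − 1.76) / 6.02 = (79.2 − 1.76)/6.02 = 12.864.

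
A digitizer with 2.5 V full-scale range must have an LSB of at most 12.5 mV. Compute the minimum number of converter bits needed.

8 bits

Number of steps required ≥ 2.5 V / 12.5 mV = 200.00.
Need 2^N ≥ 200.00; 2^7 = 128, 2^8 = 256.
Minimum N = 8.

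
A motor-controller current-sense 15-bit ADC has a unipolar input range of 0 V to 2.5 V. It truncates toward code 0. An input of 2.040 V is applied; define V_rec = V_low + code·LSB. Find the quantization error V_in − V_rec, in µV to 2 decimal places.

52.49 µV

Step size: 2.5 V ÷ 2^15 = 76.29 µV.
(V_in − V_low)/LSB = (2.040 − 0)/7.62939e-05 = 26738.6880 → code 26738 (floor).
Code 26738 maps back to 0 + 26738×7.62939e-05 V = 2.0399475 V.
Difference: 5.24902e-05 V → 52.49 µV.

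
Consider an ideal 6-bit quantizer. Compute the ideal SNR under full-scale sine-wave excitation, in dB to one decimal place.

SNR ≈ 6.02·N + 1.76 dB = 6.02·6 + 1.76 = 37.88 dB.

37.9 dB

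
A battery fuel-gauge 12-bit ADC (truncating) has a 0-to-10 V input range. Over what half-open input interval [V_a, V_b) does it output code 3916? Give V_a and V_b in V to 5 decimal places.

[9.56055 V, 9.56299 V)

LSB = 10/2^12 = 2.441 mV.
V_a = V_low + 3916·LSB = 9.56055 V; V_b = V_low + 3917·LSB = 9.56299 V.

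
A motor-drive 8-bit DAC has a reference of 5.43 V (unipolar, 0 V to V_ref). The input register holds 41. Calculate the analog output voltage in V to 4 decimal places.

LSB = 5.43 V / 2^8 = 21.211 mV.
V_out = 0 + 41 × 0.0212109 V = 0.869648 V.

0.8696 V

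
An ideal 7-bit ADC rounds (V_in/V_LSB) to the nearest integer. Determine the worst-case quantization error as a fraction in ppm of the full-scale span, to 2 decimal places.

Rounding → worst-case error = ½ LSB = V_FS/2^8, so 1e+06/256 = 3906.25 ppm of full scale.

3906.25 ppm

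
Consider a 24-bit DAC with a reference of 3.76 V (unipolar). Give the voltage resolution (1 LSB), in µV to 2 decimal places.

Full-scale span = 3.76 V.
LSB = 3.76 / 2^24 = 3.76 / 16777216 = 2.24113e-07 V = 0.22 µV.

0.22 µV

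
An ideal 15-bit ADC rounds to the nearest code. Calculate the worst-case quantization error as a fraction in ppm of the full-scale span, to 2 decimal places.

Rounding → worst-case error = ½ LSB = V_FS/2^16, so 1e+06/65536 = 15.2588 ppm of full scale.

15.26 ppm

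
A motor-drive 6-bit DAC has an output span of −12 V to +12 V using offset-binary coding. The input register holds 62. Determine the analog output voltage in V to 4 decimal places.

11.2500 V

LSB = 24 V / 2^6 = 375.000 mV.
V_out = (−12) + 62 × 0.375 V = 11.25 V.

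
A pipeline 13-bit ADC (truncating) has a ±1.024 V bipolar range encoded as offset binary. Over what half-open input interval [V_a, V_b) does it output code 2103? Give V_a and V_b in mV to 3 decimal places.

[-498.250 mV, -498.000 mV)

LSB = 2.048/2^13 = 250.00 µV.
V_a = V_low + 2103·LSB = -0.49825 V; V_b = V_low + 2104·LSB = -0.498 V.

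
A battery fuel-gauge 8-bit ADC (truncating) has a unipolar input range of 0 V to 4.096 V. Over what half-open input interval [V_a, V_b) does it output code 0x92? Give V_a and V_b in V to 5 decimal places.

LSB = 4.096/2^8 = 16.000 mV.
Code 0x92 = 146 decimal.
V_a = V_low + 146·LSB = 2.336 V; V_b = V_low + 147·LSB = 2.352 V.

[2.33600 V, 2.35200 V)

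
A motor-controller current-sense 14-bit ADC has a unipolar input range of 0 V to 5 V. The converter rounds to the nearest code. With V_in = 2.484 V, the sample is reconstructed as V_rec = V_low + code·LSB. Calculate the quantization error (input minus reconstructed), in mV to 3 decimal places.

-0.131 mV

Step size: 5 V ÷ 2^14 = 305.18 µV.
Scaled input = 8139.5712 LSBs, so code = 8140.
Code 8140 maps back to 0 + 8140×0.000305176 V = 2.4841309 V.
Difference: -0.000130859 V → -0.131 mV.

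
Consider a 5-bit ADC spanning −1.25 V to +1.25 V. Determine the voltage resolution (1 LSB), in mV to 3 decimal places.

78.125 mV

Full-scale span = 2.5 V.
LSB = 2.5 / 2^5 = 2.5 / 32 = 0.078125 V = 78.125 mV.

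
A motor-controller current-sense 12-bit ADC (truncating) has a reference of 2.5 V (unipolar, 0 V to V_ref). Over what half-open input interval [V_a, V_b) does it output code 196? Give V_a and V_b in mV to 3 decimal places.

LSB = 2.5/2^12 = 0.610 mV.
V_a = V_low + 196·LSB = 0.119629 V; V_b = V_low + 197·LSB = 0.120239 V.

[119.629 mV, 120.239 mV)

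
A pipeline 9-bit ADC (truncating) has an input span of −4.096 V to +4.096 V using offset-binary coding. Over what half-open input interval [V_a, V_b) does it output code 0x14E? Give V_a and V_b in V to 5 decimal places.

[1.24800 V, 1.26400 V)

LSB = 8.192/2^9 = 16.000 mV.
Code 0x14E = 334 decimal.
V_a = V_low + 334·LSB = 1.248 V; V_b = V_low + 335·LSB = 1.264 V.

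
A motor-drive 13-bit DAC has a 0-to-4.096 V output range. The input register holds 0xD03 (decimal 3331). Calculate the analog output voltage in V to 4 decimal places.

1.6655 V

LSB = 4.096 V / 2^13 = 0.500 mV.
Code 0xD03 = 3331 decimal.
V_out = 0 + 3331 × 0.0005 V = 1.6655 V.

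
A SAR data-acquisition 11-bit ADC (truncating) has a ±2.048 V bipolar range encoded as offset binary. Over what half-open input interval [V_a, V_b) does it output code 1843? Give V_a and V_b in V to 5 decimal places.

[1.63800 V, 1.64000 V)

LSB = 4.096/2^11 = 2.000 mV.
V_a = V_low + 1843·LSB = 1.638 V; V_b = V_low + 1844·LSB = 1.64 V.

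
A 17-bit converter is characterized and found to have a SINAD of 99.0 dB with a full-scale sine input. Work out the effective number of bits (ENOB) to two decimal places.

16.15 bits

ENOB = (SINAD − 1.76) / 6.02 = (99.0 − 1.76)/6.02 = 16.153.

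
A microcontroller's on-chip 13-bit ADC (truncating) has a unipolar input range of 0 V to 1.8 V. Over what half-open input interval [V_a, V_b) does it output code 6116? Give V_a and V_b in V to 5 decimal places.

LSB = 1.8/2^13 = 219.73 µV.
V_a = V_low + 6116·LSB = 1.34385 V; V_b = V_low + 6117·LSB = 1.34407 V.

[1.34385 V, 1.34407 V)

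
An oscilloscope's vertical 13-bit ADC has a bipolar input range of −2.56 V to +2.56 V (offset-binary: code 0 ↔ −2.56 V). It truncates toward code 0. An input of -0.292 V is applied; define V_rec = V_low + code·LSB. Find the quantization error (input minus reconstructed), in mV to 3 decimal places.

0.500 mV

Step size: 5.12 V ÷ 2^13 = 0.625 mV.
(-0.292 − (−2.56))/0.000625 = 3628.8000; ⌊·⌋ gives code 3628.
Code 3628 maps back to (−2.56) + 3628×0.000625 V = -0.2925 V.
Error = -0.292 − (−0.2925) = 0.0005 V = 0.500 mV.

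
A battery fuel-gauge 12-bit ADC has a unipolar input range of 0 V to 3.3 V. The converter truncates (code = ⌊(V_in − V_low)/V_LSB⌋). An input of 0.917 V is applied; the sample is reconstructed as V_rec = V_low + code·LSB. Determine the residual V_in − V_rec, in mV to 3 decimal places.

LSB = 3.3/2^12 = 0.806 mV.
Scaled input = 1138.1915 LSBs, so code = 1138.
Reconstructed: 0.9168457 V.
V_in − V_rec = 0.000154297 V = 0.154 mV.

0.154 mV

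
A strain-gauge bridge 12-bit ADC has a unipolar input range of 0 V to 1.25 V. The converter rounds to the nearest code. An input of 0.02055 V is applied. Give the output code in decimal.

LSB = 1.25 V / 4096 = 305.18 µV.
(V_in − V_low)/LSB = (0.02055 − 0) / 0.000305176 = 67.338.
So the output code is 67.

code 67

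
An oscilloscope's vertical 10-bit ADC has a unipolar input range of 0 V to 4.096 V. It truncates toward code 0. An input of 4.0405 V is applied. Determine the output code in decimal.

code 1010

Full-scale span = 4.096 V; LSB = 4.096/2^10 = 4.000 mV.
(4.0405 − 0) / 0.004 = 1010.125 LSBs.
Floor → code 1010.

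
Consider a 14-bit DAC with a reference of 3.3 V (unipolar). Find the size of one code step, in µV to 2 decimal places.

201.42 µV

Full-scale span = 3.3 V.
LSB = 3.3 / 2^14 = 3.3 / 16384 = 0.000201416 V = 201.42 µV.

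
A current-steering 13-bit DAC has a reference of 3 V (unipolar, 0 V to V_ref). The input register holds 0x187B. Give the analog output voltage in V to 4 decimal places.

LSB = 3 V / 2^13 = 366.21 µV.
Code 0x187B = 6267 decimal.
V_out = 0 + 6267 × 0.000366211 V = 2.29504 V.

2.2950 V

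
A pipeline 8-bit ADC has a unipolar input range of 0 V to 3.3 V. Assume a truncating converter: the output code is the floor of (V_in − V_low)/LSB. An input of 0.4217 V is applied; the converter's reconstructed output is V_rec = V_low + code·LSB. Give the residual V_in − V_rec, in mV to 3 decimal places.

One LSB is 3.3 V / 256 = 12.891 mV.
(0.4217 − 0)/0.0128906 = 32.7137; ⌊·⌋ gives code 32.
Reconstructed: 0.4125 V.
Difference: 0.0092 V → 9.200 mV.

9.200 mV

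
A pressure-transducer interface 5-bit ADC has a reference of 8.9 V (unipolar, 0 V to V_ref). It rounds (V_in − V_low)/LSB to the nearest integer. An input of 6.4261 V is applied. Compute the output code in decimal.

code 23

With 32 levels over 8.9 V, one step is 278.125 mV.
Input sits at 23.105 steps above V_low.
So the output code is 23.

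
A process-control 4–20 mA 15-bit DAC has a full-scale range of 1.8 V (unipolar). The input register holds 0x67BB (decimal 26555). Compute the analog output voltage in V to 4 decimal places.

LSB = 1.8 V / 2^15 = 54.93 µV.
Code 0x67BB = 26555 decimal.
V_out = 0 + 26555 × 5.49316e-05 V = 1.45871 V.

1.4587 V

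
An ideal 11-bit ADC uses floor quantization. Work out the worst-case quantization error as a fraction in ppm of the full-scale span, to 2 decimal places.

Truncating → worst-case error = 1 LSB = V_FS/2^11, so 1e+06/2048 = 488.281 ppm of full scale.

488.28 ppm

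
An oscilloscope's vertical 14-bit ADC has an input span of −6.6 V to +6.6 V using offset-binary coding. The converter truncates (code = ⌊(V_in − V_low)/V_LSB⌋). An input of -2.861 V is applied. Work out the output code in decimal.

With 16384 levels over 13.2 V, one step is 0.806 mV.
(-2.861 − (−6.6)) / 0.000805664 = 4640.892 LSBs.
So the output code is 4640.

code 4640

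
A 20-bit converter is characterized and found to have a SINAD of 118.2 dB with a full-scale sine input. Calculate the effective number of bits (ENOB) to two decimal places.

19.34 bits

ENOB = (SINAD − 1.76) / 6.02 = (118.2 − 1.76)/6.02 = 19.342.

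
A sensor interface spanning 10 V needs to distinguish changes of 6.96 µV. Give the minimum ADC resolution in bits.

21 bits

Number of steps required ≥ 10 V / 6.96 µV = 1436781.61.
Need 2^N ≥ 1436781.61; 2^20 = 1048576, 2^21 = 2097152.
Minimum N = 21.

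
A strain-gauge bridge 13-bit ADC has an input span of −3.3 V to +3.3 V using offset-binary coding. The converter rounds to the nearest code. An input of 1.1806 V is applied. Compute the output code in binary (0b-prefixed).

code 0b1010110111001 (decimal 5561)

LSB = 6.6 V / 8192 = 0.806 mV.
(V_in − V_low)/LSB = (1.1806 − (−3.3)) / 0.000805664 = 5561.375.
Round → code 5561.
In binary (0b-prefixed): 0b1010110111001.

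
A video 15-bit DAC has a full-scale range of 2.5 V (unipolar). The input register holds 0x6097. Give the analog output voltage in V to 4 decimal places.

1.8865 V

LSB = 2.5 V / 2^15 = 76.29 µV.
Code 0x6097 = 24727 decimal.
V_out = 0 + 24727 × 7.62939e-05 V = 1.88652 V.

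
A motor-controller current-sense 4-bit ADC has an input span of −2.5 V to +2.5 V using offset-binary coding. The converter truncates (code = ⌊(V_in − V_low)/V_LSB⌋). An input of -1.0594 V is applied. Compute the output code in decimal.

code 4

Full-scale span = 5 V; LSB = 5/2^4 = 312.500 mV.
Input sits at 4.610 steps above V_low.
⌊·⌋(4.610) = 4.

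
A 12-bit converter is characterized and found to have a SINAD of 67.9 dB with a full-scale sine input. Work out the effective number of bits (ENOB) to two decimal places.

ENOB = (SINAD − 1.76) / 6.02 = (67.9 − 1.76)/6.02 = 10.987.

10.99 bits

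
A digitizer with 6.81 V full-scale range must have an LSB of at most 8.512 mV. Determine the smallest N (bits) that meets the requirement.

10 bits

Number of steps required ≥ 6.81 V / 8.512 mV = 800.05.
Need 2^N ≥ 800.05; 2^9 = 512, 2^10 = 1024.
Minimum N = 10.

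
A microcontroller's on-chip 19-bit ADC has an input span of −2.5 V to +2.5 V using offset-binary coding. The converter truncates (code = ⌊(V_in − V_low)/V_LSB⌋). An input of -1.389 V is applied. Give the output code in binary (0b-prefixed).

LSB = 5 V / 524288 = 9.54 µV.
(V_in − V_low)/LSB = (-1.389 − (−2.5)) / 9.53674e-06 = 116496.794.
⌊·⌋(116496.794) = 116496.
In binary (0b-prefixed): 0b11100011100010000.

code 0b11100011100010000 (decimal 116496)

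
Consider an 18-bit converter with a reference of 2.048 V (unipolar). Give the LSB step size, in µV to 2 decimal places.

7.81 µV

Full-scale span = 2.048 V.
LSB = 2.048 / 2^18 = 2.048 / 262144 = 7.8125e-06 V = 7.81 µV.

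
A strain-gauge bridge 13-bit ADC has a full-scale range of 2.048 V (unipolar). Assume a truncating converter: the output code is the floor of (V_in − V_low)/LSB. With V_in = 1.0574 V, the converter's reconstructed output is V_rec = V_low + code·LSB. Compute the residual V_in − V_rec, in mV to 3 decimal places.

0.150 mV

Step size: 2.048 V ÷ 2^13 = 250.00 µV.
(V_in − V_low)/LSB = (1.0574 − 0)/0.00025 = 4229.6000 → code 4229 (floor).
Reconstructed: 1.05725 V.
Difference: 0.00015 V → 0.150 mV.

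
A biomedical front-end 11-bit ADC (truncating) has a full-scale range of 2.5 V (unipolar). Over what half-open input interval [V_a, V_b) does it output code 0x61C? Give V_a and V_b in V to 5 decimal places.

LSB = 2.5/2^11 = 1.221 mV.
Code 0x61C = 1564 decimal.
V_a = V_low + 1564·LSB = 1.90918 V; V_b = V_low + 1565·LSB = 1.9104 V.

[1.90918 V, 1.91040 V)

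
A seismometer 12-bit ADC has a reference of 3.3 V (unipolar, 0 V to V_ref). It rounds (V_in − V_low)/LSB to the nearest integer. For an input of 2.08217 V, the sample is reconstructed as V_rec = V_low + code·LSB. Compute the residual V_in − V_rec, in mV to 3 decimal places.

0.334 mV

LSB = 3.3/2^12 = 0.806 mV.
Scaled input = 2584.4146 LSBs, so code = 2584.
V_rec = 0 + 2584·0.000805664 = 2.0818359 V.
Difference: 0.000334062 V → 0.334 mV.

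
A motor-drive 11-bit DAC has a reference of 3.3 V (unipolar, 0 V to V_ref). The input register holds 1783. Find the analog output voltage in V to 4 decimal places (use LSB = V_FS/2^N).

2.8730 V

LSB = 3.3 V / 2^11 = 1.611 mV.
V_out = 0 + 1783 × 0.00161133 V = 2.873 V.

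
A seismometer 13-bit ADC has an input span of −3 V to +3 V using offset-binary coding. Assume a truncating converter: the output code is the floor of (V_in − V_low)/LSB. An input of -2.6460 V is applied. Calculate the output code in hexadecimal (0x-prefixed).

code 0x1E3 (decimal 483)

Full-scale span = 6 V; LSB = 6/2^13 = 0.732 mV.
(-2.6460 − (−3)) / 0.000732422 = 483.328 LSBs.
So the output code is 483.
In hexadecimal (0x-prefixed): 0x1E3.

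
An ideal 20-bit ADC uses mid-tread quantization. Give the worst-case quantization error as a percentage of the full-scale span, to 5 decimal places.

0.00005 %

Rounding → worst-case error = ½ LSB = V_FS/2^21, so 100/2097152 = 4.76837e-05 % of full scale.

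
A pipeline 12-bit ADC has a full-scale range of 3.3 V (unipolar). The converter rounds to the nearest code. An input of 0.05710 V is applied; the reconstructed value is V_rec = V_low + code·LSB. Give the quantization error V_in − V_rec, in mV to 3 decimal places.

LSB = 3.3/2^12 = 0.806 mV.
Scaled input = 70.8732 LSBs, so code = 71.
Reconstructed: 0.057202148 V.
V_in − V_rec = -0.000102148 V = -0.102 mV.

-0.102 mV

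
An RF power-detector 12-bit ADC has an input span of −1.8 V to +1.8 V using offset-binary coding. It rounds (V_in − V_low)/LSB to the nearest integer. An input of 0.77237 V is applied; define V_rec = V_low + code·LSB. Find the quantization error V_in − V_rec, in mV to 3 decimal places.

One LSB is 3.6 V / 4096 = 0.879 mV.
(0.77237 − (−1.8))/0.000878906 = 2926.7854; round gives code 2927.
Code 2927 maps back to (−1.8) + 2927×0.000878906 V = 0.77255859 V.
V_in − V_rec = -0.000188594 V = -0.189 mV.

-0.189 mV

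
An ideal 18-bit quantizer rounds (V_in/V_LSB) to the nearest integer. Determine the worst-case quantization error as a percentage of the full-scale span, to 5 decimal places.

Rounding → worst-case error = ½ LSB = V_FS/2^19, so 100/524288 = 0.000190735 % of full scale.

0.00019 %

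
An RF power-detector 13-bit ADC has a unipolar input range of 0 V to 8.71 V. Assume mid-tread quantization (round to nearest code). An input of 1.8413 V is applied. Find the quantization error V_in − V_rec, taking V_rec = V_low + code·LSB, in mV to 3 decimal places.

-0.219 mV

One LSB is 8.71 V / 8192 = 1.063 mV.
(V_in − V_low)/LSB = (1.8413 − 0)/0.00106323 = 1731.7944 → code 1732 (round).
Code 1732 maps back to 0 + 1732×0.00106323 V = 1.8415186 V.
V_in − V_rec = -0.000218555 V = -0.219 mV.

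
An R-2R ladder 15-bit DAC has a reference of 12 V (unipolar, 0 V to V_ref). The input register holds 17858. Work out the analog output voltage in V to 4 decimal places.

6.5398 V

LSB = 12 V / 2^15 = 366.21 µV.
V_out = 0 + 17858 × 0.000366211 V = 6.53979 V.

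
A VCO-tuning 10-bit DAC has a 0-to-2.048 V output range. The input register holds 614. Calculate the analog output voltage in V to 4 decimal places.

1.2280 V

LSB = 2.048 V / 2^10 = 2.000 mV.
V_out = 0 + 614 × 0.002 V = 1.228 V.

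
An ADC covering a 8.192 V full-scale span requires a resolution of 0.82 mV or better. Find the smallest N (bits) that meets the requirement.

Number of steps required ≥ 8.192 V / 0.82 mV = 9990.24.
Need 2^N ≥ 9990.24; 2^13 = 8192, 2^14 = 16384.
Minimum N = 14.

14 bits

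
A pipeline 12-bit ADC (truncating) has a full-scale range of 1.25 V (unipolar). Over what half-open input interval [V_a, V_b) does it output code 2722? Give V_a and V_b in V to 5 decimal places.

LSB = 1.25/2^12 = 305.18 µV.
V_a = V_low + 2722·LSB = 0.830688 V; V_b = V_low + 2723·LSB = 0.830994 V.

[0.83069 V, 0.83099 V)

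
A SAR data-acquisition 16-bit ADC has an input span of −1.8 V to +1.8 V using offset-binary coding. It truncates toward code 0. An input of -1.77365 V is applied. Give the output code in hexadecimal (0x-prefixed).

code 0x1DF (decimal 479)

With 65536 levels over 3.6 V, one step is 54.93 µV.
(V_in − V_low)/LSB = (-1.77365 − (−1.8)) / 5.49316e-05 = 479.687.
Floor → code 479.
In hexadecimal (0x-prefixed): 0x1DF.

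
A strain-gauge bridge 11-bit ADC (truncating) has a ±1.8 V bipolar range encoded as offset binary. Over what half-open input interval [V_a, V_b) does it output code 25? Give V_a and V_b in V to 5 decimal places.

LSB = 3.6/2^11 = 1.758 mV.
V_a = V_low + 25·LSB = -1.75605 V; V_b = V_low + 26·LSB = -1.7543 V.

[-1.75605 V, -1.75430 V)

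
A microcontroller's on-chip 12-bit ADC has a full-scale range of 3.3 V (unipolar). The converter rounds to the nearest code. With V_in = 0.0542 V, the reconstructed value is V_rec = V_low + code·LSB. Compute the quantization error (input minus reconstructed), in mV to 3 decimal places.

Step size: 3.3 V ÷ 2^12 = 0.806 mV.
(V_in − V_low)/LSB = (0.0542 − 0)/0.000805664 = 67.2737 → code 67 (round).
Code 67 maps back to 0 + 67×0.000805664 V = 0.053979492 V.
Error = 0.0542 − 0.053979492 = 0.000220508 V = 0.221 mV.

0.221 mV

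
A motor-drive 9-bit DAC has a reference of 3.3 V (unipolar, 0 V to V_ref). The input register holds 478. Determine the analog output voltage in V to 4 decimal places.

LSB = 3.3 V / 2^9 = 6.445 mV.
V_out = 0 + 478 × 0.00644531 V = 3.08086 V.

3.0809 V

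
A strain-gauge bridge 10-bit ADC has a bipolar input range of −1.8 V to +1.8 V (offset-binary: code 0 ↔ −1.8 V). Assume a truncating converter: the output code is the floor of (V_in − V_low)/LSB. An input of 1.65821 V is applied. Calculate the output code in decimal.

Full-scale span = 3.6 V; LSB = 3.6/2^10 = 3.516 mV.
(1.65821 − (−1.8)) / 0.00351563 = 983.669 LSBs.
So the output code is 983.

code 983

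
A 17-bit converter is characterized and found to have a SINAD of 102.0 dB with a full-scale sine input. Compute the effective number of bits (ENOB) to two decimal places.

ENOB = (SINAD − 1.76) / 6.02 = (102.0 − 1.76)/6.02 = 16.651.

16.65 bits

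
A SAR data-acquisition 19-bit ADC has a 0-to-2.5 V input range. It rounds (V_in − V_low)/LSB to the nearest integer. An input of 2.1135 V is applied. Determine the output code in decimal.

Full-scale span = 2.5 V; LSB = 2.5/2^19 = 4.77 µV.
Input sits at 443233.075 steps above V_low.
round(443233.075) = 443233.

code 443233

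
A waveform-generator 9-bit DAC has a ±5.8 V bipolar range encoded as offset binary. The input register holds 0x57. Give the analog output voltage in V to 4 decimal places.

LSB = 11.6 V / 2^9 = 22.656 mV.
Code 0x57 = 87 decimal.
V_out = (−5.8) + 87 × 0.0226562 V = -3.82891 V.

-3.8289 V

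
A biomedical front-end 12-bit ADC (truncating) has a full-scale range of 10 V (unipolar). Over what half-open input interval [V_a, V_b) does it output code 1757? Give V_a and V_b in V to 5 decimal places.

[4.28955 V, 4.29199 V)

LSB = 10/2^12 = 2.441 mV.
V_a = V_low + 1757·LSB = 4.28955 V; V_b = V_low + 1758·LSB = 4.29199 V.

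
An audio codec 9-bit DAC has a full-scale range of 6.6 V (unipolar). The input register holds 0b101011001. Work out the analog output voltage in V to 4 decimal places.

LSB = 6.6 V / 2^9 = 12.891 mV.
Code 0b101011001 = 345 decimal.
V_out = 0 + 345 × 0.0128906 V = 4.44727 V.

4.4473 V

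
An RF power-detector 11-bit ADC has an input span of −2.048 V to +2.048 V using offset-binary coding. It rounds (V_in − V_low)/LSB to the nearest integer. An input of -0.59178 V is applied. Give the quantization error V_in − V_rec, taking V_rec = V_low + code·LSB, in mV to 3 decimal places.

0.220 mV

LSB = 4.096/2^11 = 2.000 mV.
(-0.59178 − (−2.048))/0.002 = 728.1100; round gives code 728.
Reconstructed: -0.592 V.
Difference: 0.00022 V → 0.220 mV.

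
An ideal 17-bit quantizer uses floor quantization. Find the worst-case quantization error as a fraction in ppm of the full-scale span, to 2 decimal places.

7.63 ppm

Truncating → worst-case error = 1 LSB = V_FS/2^17, so 1e+06/131072 = 7.62939 ppm of full scale.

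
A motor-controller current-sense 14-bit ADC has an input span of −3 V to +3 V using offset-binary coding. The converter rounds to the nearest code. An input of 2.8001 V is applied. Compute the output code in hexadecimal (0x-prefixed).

With 16384 levels over 6 V, one step is 366.21 µV.
(2.8001 − (−3)) / 0.000366211 = 15838.140 LSBs.
Round → code 15838.
In hexadecimal (0x-prefixed): 0x3DDE.

code 0x3DDE (decimal 15838)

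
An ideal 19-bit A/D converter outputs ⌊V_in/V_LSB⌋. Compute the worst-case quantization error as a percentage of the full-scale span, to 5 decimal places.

0.00019 %

Truncating → worst-case error = 1 LSB = V_FS/2^19, so 100/524288 = 0.000190735 % of full scale.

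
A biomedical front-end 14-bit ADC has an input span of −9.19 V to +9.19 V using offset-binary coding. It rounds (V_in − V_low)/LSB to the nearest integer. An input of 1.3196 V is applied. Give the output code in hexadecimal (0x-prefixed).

code 0x2498 (decimal 9368)

With 16384 levels over 18.38 V, one step is 1.122 mV.
(V_in − V_low)/LSB = (1.3196 − (−9.19)) / 0.00112183 = 9368.296.
Round → code 9368.
In hexadecimal (0x-prefixed): 0x2498.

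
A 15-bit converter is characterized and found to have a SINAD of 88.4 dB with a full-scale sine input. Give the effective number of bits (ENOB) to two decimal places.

ENOB = (SINAD − 1.76) / 6.02 = (88.4 − 1.76)/6.02 = 14.392.

14.39 bits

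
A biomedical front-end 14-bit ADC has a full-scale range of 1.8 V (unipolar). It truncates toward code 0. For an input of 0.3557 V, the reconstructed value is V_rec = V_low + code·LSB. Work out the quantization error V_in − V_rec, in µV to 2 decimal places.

Step size: 1.8 V ÷ 2^14 = 109.86 µV.
(0.3557 − 0)/0.000109863 = 3237.6604; ⌊·⌋ gives code 3237.
Code 3237 maps back to 0 + 3237×0.000109863 V = 0.35562744 V.
Difference: 7.25586e-05 V → 72.56 µV.

72.56 µV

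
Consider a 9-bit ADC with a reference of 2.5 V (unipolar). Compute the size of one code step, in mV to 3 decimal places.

4.883 mV

Full-scale span = 2.5 V.
LSB = 2.5 / 2^9 = 2.5 / 512 = 0.00488281 V = 4.883 mV.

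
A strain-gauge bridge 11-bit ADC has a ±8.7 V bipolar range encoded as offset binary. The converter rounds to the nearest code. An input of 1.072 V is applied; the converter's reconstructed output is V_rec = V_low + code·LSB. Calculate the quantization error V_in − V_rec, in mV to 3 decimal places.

1.492 mV

Step size: 17.4 V ÷ 2^11 = 8.496 mV.
Scaled input = 1150.1756 LSBs, so code = 1150.
V_rec = (−8.7) + 1150·0.00849609 = 1.0705078 V.
V_in − V_rec = 0.00149219 V = 1.492 mV.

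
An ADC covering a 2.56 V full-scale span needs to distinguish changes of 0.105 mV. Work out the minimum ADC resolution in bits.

Number of steps required ≥ 2.56 V / 0.105 mV = 24380.95.
Need 2^N ≥ 24380.95; 2^14 = 16384, 2^15 = 32768.
Minimum N = 15.

15 bits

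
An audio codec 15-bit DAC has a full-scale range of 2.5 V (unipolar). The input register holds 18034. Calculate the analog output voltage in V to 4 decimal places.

1.3759 V

LSB = 2.5 V / 2^15 = 76.29 µV.
V_out = 0 + 18034 × 7.62939e-05 V = 1.37589 V.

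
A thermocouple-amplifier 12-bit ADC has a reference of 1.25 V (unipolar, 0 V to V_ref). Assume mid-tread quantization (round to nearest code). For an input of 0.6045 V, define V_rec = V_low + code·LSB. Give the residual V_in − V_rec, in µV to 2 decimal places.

-53.22 µV

Step size: 1.25 V ÷ 2^12 = 305.18 µV.
(V_in − V_low)/LSB = (0.6045 − 0)/0.000305176 = 1980.8256 → code 1981 (round).
Reconstructed: 0.60455322 V.
V_in − V_rec = -5.32227e-05 V = -53.22 µV.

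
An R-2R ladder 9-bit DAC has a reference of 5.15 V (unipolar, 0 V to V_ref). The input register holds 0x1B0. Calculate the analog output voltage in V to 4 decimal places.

LSB = 5.15 V / 2^9 = 10.059 mV.
Code 0x1B0 = 432 decimal.
V_out = 0 + 432 × 0.0100586 V = 4.34531 V.

4.3453 V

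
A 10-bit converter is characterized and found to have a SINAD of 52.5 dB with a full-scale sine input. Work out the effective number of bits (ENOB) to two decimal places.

8.43 bits

ENOB = (SINAD − 1.76) / 6.02 = (52.5 − 1.76)/6.02 = 8.429.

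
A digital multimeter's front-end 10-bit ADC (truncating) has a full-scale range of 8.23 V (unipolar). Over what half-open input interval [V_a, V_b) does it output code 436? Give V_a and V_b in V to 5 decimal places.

LSB = 8.23/2^10 = 8.037 mV.
V_a = V_low + 436·LSB = 3.50418 V; V_b = V_low + 437·LSB = 3.51222 V.

[3.50418 V, 3.51222 V)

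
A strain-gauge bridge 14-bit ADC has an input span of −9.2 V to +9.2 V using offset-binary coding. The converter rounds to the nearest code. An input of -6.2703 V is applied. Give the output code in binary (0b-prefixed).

code 0b101000110001 (decimal 2609)

With 16384 levels over 18.4 V, one step is 1.123 mV.
(-6.2703 − (−9.2)) / 0.00112305 = 2608.707 LSBs.
round(2608.707) = 2609.
In binary (0b-prefixed): 0b101000110001.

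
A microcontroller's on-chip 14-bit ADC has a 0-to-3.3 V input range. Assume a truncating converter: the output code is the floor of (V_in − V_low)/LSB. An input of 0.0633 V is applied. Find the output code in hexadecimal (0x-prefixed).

With 16384 levels over 3.3 V, one step is 201.42 µV.
Input sits at 314.275 steps above V_low.
So the output code is 314.
In hexadecimal (0x-prefixed): 0x13A.

code 0x13A (decimal 314)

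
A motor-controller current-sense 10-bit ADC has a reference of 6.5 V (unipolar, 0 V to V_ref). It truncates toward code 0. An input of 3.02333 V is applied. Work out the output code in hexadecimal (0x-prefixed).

LSB = 6.5 V / 1024 = 6.348 mV.
(V_in − V_low)/LSB = (3.02333 − 0) / 0.00634766 = 476.291.
⌊·⌋(476.291) = 476.
In hexadecimal (0x-prefixed): 0x1DC.

code 0x1DC (decimal 476)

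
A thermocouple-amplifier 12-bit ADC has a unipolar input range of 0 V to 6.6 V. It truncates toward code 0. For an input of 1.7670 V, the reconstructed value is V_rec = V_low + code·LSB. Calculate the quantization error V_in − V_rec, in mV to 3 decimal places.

0.984 mV

One LSB is 6.6 V / 4096 = 1.611 mV.
(1.7670 − 0)/0.00161133 = 1096.6109; ⌊·⌋ gives code 1096.
Code 1096 maps back to 0 + 1096×0.00161133 V = 1.7660156 V.
Error = 1.7670 − 1.7660156 = 0.000984375 V = 0.984 mV.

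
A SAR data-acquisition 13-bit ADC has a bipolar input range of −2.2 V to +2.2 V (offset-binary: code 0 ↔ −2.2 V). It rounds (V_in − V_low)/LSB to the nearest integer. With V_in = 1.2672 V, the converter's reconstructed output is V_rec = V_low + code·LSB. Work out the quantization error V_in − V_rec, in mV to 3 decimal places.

0.159 mV

Step size: 4.4 V ÷ 2^13 = 0.537 mV.
(1.2672 − (−2.2))/0.000537109 = 6455.2960; round gives code 6455.
Code 6455 maps back to (−2.2) + 6455×0.000537109 V = 1.267041 V.
Error = 1.2672 − 1.267041 = 0.000158984 V = 0.159 mV.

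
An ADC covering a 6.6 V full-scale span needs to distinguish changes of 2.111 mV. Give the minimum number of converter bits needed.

12 bits

Number of steps required ≥ 6.6 V / 2.111 mV = 3126.48.
Need 2^N ≥ 3126.48; 2^11 = 2048, 2^12 = 4096.
Minimum N = 12.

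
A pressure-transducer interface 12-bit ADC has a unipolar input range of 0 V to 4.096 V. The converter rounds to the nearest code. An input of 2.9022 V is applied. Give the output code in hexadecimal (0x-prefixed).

Full-scale span = 4.096 V; LSB = 4.096/2^12 = 1.000 mV.
(2.9022 − 0) / 0.001 = 2902.200 LSBs.
round(2902.200) = 2902.
In hexadecimal (0x-prefixed): 0xB56.

code 0xB56 (decimal 2902)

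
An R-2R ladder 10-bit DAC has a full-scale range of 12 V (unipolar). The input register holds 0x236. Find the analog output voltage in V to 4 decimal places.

6.6328 V

LSB = 12 V / 2^10 = 11.719 mV.
Code 0x236 = 566 decimal.
V_out = 0 + 566 × 0.0117188 V = 6.63281 V.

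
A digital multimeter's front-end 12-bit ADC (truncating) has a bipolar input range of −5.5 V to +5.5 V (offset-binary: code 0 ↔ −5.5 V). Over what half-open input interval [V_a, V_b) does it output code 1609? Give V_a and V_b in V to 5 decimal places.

LSB = 11/2^12 = 2.686 mV.
V_a = V_low + 1609·LSB = -1.17896 V; V_b = V_low + 1610·LSB = -1.17627 V.

[-1.17896 V, -1.17627 V)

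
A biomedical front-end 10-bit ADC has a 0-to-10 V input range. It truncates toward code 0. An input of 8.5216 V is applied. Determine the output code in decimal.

Full-scale span = 10 V; LSB = 10/2^10 = 9.766 mV.
(8.5216 − 0) / 0.00976562 = 872.612 LSBs.
So the output code is 872.

code 872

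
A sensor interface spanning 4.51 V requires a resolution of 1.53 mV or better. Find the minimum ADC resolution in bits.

Number of steps required ≥ 4.51 V / 1.53 mV = 2947.71.
Need 2^N ≥ 2947.71; 2^11 = 2048, 2^12 = 4096.
Minimum N = 12.

12 bits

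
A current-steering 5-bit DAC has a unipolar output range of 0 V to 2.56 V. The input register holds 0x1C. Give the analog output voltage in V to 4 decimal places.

2.2400 V

LSB = 2.56 V / 2^5 = 80.000 mV.
Code 0x1C = 28 decimal.
V_out = 0 + 28 × 0.08 V = 2.24 V.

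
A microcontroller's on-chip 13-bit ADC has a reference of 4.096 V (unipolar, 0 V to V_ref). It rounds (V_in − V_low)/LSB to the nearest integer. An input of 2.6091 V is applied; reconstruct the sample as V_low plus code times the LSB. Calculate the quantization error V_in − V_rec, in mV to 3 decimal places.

0.100 mV

Step size: 4.096 V ÷ 2^13 = 0.500 mV.
(2.6091 − 0)/0.0005 = 5218.2000; round gives code 5218.
Reconstructed: 2.609 V.
Difference: 0.0001 V → 0.100 mV.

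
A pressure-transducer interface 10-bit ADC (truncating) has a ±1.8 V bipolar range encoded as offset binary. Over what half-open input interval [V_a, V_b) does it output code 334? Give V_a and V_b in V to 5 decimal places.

[-0.62578 V, -0.62227 V)

LSB = 3.6/2^10 = 3.516 mV.
V_a = V_low + 334·LSB = -0.625781 V; V_b = V_low + 335·LSB = -0.622266 V.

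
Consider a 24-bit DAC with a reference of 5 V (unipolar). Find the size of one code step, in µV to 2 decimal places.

Full-scale span = 5 V.
LSB = 5 / 2^24 = 5 / 16777216 = 2.98023e-07 V = 0.30 µV.

0.30 µV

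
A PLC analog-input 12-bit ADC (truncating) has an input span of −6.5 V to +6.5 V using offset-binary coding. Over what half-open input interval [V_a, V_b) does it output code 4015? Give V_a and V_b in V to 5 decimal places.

LSB = 13/2^12 = 3.174 mV.
V_a = V_low + 4015·LSB = 6.24292 V; V_b = V_low + 4016·LSB = 6.24609 V.

[6.24292 V, 6.24609 V)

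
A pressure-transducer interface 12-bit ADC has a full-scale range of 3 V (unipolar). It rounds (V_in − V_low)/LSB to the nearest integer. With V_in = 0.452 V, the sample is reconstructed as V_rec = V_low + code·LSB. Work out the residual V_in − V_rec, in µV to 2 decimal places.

95.70 µV

One LSB is 3 V / 4096 = 0.732 mV.
(V_in − V_low)/LSB = (0.452 − 0)/0.000732422 = 617.1307 → code 617 (round).
Reconstructed: 0.4519043 V.
V_in − V_rec = 9.57031e-05 V = 95.70 µV.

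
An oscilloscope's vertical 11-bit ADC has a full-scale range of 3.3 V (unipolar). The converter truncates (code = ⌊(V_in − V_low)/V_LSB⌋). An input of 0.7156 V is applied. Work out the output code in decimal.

With 2048 levels over 3.3 V, one step is 1.611 mV.
(0.7156 − 0) / 0.00161133 = 444.106 LSBs.
⌊·⌋(444.106) = 444.

code 444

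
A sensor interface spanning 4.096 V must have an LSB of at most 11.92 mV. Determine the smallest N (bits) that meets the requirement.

9 bits

Number of steps required ≥ 4.096 V / 11.92 mV = 343.62.
Need 2^N ≥ 343.62; 2^8 = 256, 2^9 = 512.
Minimum N = 9.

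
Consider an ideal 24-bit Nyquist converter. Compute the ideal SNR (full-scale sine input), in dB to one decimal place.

146.2 dB

SNR ≈ 6.02·N + 1.76 dB = 6.02·24 + 1.76 = 146.24 dB.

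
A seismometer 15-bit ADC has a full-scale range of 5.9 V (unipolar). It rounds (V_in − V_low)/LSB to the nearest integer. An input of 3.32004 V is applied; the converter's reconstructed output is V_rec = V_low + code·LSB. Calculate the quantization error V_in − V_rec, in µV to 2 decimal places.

LSB = 5.9/2^15 = 180.05 µV.
Scaled input = 18439.1645 LSBs, so code = 18439.
Code 18439 maps back to 0 + 18439×0.000180054 V = 3.3200104 V.
V_in − V_rec = 2.9624e-05 V = 29.62 µV.

29.62 µV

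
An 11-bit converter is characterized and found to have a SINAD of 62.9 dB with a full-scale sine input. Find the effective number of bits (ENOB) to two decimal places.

10.16 bits

ENOB = (SINAD − 1.76) / 6.02 = (62.9 − 1.76)/6.02 = 10.156.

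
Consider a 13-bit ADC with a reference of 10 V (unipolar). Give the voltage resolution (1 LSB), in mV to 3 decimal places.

1.221 mV

Full-scale span = 10 V.
LSB = 10 / 2^13 = 10 / 8192 = 0.0012207 V = 1.221 mV.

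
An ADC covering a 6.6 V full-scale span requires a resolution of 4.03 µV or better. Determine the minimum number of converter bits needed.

21 bits

Number of steps required ≥ 6.6 V / 4.03 µV = 1637717.12.
Need 2^N ≥ 1637717.12; 2^20 = 1048576, 2^21 = 2097152.
Minimum N = 21.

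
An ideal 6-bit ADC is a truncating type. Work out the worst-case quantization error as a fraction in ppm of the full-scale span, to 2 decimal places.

15625.00 ppm

Truncating → worst-case error = 1 LSB = V_FS/2^6, so 1e+06/64 = 15625 ppm of full scale.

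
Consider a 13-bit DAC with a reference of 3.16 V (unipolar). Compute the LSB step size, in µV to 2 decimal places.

385.74 µV

Full-scale span = 3.16 V.
LSB = 3.16 / 2^13 = 3.16 / 8192 = 0.000385742 V = 385.74 µV.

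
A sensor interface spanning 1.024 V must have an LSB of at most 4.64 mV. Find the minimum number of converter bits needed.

8 bits

Number of steps required ≥ 1.024 V / 4.64 mV = 220.69.
Need 2^N ≥ 220.69; 2^7 = 128, 2^8 = 256.
Minimum N = 8.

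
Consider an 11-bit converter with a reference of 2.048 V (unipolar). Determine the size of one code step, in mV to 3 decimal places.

1.000 mV

Full-scale span = 2.048 V.
LSB = 2.048 / 2^11 = 2.048 / 2048 = 0.001 V = 1.000 mV.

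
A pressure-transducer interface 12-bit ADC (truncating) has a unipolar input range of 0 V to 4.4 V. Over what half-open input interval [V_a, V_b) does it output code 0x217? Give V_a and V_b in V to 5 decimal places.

LSB = 4.4/2^12 = 1.074 mV.
Code 0x217 = 535 decimal.
V_a = V_low + 535·LSB = 0.574707 V; V_b = V_low + 536·LSB = 0.575781 V.

[0.57471 V, 0.57578 V)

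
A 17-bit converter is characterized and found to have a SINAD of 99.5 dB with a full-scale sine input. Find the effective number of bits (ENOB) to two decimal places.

ENOB = (SINAD − 1.76) / 6.02 = (99.5 − 1.76)/6.02 = 16.236.

16.24 bits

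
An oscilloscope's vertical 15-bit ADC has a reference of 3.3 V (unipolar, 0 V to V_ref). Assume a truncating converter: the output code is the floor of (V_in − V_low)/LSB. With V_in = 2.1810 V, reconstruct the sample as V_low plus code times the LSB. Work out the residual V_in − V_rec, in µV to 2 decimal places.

LSB = 3.3/2^15 = 100.71 µV.
(2.1810 − 0)/0.000100708 = 21656.6691; ⌊·⌋ gives code 21656.
V_rec = 0 + 21656·0.000100708 = 2.1809326 V.
Error = 2.1810 − 2.1809326 = 6.73828e-05 V = 67.38 µV.

67.38 µV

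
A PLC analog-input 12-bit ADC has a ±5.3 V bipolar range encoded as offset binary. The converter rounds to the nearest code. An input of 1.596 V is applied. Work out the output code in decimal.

With 4096 levels over 10.6 V, one step is 2.588 mV.
(V_in − V_low)/LSB = (1.596 − (−5.3)) / 0.00258789 = 2664.718.
Round → code 2665.

code 2665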